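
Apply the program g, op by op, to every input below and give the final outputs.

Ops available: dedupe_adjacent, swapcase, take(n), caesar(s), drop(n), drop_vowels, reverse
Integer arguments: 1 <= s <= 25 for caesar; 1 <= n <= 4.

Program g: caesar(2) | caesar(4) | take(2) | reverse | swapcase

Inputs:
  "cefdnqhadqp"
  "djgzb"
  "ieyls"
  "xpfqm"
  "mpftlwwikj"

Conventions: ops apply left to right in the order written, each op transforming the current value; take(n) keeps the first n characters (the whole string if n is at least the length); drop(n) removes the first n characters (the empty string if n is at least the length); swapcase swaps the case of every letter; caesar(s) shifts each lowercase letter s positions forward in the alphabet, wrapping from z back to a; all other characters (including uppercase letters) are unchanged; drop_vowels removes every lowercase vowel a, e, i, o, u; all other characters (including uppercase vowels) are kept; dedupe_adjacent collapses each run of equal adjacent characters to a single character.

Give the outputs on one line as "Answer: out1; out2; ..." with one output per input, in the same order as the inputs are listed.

"KI"; "PJ"; "KO"; "VD"; "VS"

Execution, op by op:
  "cefdnqhadqp" -> "eghfpsjcfsr" -> "ikljtwngjwv" -> "ik" -> "ki" -> "KI"
  "djgzb" -> "flibd" -> "jpmfh" -> "jp" -> "pj" -> "PJ"
  "ieyls" -> "kganu" -> "okery" -> "ok" -> "ko" -> "KO"
  "xpfqm" -> "zrhso" -> "dvlws" -> "dv" -> "vd" -> "VD"
  "mpftlwwikj" -> "orhvnyykml" -> "svlzrccoqp" -> "sv" -> "vs" -> "VS"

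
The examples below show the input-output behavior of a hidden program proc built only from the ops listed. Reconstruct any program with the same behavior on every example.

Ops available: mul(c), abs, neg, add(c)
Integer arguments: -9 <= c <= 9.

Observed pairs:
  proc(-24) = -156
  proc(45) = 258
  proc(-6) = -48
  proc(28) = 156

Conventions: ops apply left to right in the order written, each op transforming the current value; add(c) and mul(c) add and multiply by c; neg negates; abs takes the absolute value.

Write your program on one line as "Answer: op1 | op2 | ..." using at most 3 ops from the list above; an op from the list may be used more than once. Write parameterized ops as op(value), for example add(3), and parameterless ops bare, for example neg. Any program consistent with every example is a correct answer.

add(-2) | mul(-6) | neg

Check, running the answer program on each example:
  -24 -> -26 -> 156 -> -156
  45 -> 43 -> -258 -> 258
  -6 -> -8 -> 48 -> -48
  28 -> 26 -> -156 -> 156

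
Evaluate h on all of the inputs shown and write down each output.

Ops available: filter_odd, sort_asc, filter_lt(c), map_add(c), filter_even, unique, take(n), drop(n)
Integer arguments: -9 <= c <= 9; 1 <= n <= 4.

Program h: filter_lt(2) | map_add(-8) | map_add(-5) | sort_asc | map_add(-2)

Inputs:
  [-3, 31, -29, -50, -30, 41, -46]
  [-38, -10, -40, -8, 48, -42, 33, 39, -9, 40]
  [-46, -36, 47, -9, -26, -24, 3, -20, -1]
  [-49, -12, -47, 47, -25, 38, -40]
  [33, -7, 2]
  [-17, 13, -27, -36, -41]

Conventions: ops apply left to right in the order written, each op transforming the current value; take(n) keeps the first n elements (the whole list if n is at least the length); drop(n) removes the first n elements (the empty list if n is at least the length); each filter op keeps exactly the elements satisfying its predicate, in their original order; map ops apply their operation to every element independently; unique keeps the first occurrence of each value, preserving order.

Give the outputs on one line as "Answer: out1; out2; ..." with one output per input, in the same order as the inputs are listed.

[-65, -61, -45, -44, -18]; [-57, -55, -53, -25, -24, -23]; [-61, -51, -41, -39, -35, -24, -16]; [-64, -62, -55, -40, -27]; [-22]; [-56, -51, -42, -32]

Execution, op by op:
  [-3, 31, -29, -50, -30, 41, -46] -> [-3, -29, -50, -30, -46] -> [-11, -37, -58, -38, -54] -> [-16, -42, -63, -43, -59] -> [-63, -59, -43, -42, -16] -> [-65, -61, -45, -44, -18]
  [-38, -10, -40, -8, 48, -42, 33, 39, -9, 40] -> [-38, -10, -40, -8, -42, -9] -> [-46, -18, -48, -16, -50, -17] -> [-51, -23, -53, -21, -55, -22] -> [-55, -53, -51, -23, -22, -21] -> [-57, -55, -53, -25, -24, -23]
  [-46, -36, 47, -9, -26, -24, 3, -20, -1] -> [-46, -36, -9, -26, -24, -20, -1] -> [-54, -44, -17, -34, -32, -28, -9] -> [-59, -49, -22, -39, -37, -33, -14] -> [-59, -49, -39, -37, -33, -22, -14] -> [-61, -51, -41, -39, -35, -24, -16]
  [-49, -12, -47, 47, -25, 38, -40] -> [-49, -12, -47, -25, -40] -> [-57, -20, -55, -33, -48] -> [-62, -25, -60, -38, -53] -> [-62, -60, -53, -38, -25] -> [-64, -62, -55, -40, -27]
  [33, -7, 2] -> [-7] -> [-15] -> [-20] -> [-20] -> [-22]
  [-17, 13, -27, -36, -41] -> [-17, -27, -36, -41] -> [-25, -35, -44, -49] -> [-30, -40, -49, -54] -> [-54, -49, -40, -30] -> [-56, -51, -42, -32]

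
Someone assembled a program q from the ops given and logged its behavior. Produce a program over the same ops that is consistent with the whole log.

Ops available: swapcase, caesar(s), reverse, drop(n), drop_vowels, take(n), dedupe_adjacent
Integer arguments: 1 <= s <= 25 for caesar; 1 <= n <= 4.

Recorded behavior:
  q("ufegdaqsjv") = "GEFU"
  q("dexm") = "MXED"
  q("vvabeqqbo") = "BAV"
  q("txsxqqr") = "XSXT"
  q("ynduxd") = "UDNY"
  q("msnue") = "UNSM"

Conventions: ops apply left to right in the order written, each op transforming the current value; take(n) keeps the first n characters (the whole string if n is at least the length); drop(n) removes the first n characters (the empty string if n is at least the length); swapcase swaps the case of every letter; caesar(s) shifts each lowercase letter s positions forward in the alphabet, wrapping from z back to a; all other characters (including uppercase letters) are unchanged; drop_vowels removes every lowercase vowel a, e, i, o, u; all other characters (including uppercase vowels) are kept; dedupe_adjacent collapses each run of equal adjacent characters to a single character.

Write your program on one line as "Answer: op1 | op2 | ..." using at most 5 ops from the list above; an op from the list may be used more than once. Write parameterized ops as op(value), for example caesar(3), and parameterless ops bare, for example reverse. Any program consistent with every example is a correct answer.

take(4) | reverse | dedupe_adjacent | swapcase

Check, running the answer program on each example:
  "ufegdaqsjv" -> "ufeg" -> "gefu" -> "gefu" -> "GEFU"
  "dexm" -> "dexm" -> "mxed" -> "mxed" -> "MXED"
  "vvabeqqbo" -> "vvab" -> "bavv" -> "bav" -> "BAV"
  "txsxqqr" -> "txsx" -> "xsxt" -> "xsxt" -> "XSXT"
  "ynduxd" -> "yndu" -> "udny" -> "udny" -> "UDNY"
  "msnue" -> "msnu" -> "unsm" -> "unsm" -> "UNSM"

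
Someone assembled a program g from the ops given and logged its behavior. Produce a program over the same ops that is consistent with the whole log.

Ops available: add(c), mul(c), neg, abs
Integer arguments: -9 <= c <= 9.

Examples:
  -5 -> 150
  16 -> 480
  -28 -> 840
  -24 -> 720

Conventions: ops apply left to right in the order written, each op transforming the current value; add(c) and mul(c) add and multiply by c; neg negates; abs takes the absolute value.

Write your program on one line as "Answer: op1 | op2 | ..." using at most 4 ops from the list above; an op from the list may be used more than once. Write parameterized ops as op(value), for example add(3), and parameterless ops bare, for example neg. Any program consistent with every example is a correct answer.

abs | neg | mul(6) | mul(-5)

Check, running the answer program on each example:
  -5 -> 5 -> -5 -> -30 -> 150
  16 -> 16 -> -16 -> -96 -> 480
  -28 -> 28 -> -28 -> -168 -> 840
  -24 -> 24 -> -24 -> -144 -> 720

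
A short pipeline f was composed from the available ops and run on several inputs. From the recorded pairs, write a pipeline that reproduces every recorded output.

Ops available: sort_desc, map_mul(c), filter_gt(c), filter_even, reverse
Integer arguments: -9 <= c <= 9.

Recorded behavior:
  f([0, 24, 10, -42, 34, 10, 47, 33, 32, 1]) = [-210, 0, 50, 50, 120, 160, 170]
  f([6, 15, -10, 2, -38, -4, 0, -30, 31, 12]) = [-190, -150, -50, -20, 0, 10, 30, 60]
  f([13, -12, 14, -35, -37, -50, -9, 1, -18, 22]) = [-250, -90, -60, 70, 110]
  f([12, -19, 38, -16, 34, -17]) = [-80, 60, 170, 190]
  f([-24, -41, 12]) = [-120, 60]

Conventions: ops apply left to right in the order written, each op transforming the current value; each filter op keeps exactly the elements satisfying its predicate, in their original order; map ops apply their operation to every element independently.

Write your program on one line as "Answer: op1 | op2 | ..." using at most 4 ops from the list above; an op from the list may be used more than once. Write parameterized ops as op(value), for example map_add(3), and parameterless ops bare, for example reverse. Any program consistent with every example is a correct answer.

sort_desc | reverse | filter_even | map_mul(5)

Check, running the answer program on each example:
  [0, 24, 10, -42, 34, 10, 47, 33, 32, 1] -> [47, 34, 33, 32, 24, 10, 10, 1, 0, -42] -> [-42, 0, 1, 10, 10, 24, 32, 33, 34, 47] -> [-42, 0, 10, 10, 24, 32, 34] -> [-210, 0, 50, 50, 120, 160, 170]
  [6, 15, -10, 2, -38, -4, 0, -30, 31, 12] -> [31, 15, 12, 6, 2, 0, -4, -10, -30, -38] -> [-38, -30, -10, -4, 0, 2, 6, 12, 15, 31] -> [-38, -30, -10, -4, 0, 2, 6, 12] -> [-190, -150, -50, -20, 0, 10, 30, 60]
  [13, -12, 14, -35, -37, -50, -9, 1, -18, 22] -> [22, 14, 13, 1, -9, -12, -18, -35, -37, -50] -> [-50, -37, -35, -18, -12, -9, 1, 13, 14, 22] -> [-50, -18, -12, 14, 22] -> [-250, -90, -60, 70, 110]
  [12, -19, 38, -16, 34, -17] -> [38, 34, 12, -16, -17, -19] -> [-19, -17, -16, 12, 34, 38] -> [-16, 12, 34, 38] -> [-80, 60, 170, 190]
  [-24, -41, 12] -> [12, -24, -41] -> [-41, -24, 12] -> [-24, 12] -> [-120, 60]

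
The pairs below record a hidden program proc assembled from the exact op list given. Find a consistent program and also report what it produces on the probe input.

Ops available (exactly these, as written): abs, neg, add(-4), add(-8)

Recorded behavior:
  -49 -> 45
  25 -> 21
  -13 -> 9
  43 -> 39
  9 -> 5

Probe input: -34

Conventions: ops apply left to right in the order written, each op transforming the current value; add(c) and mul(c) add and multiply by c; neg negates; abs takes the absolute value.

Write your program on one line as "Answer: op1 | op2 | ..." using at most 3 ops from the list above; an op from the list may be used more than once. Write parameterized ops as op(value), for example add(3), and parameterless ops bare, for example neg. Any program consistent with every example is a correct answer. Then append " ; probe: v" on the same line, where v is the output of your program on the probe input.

abs | add(-4) ; probe: 30

Check, running the answer program on each example:
  -49 -> 49 -> 45
  25 -> 25 -> 21
  -13 -> 13 -> 9
  43 -> 43 -> 39
  9 -> 9 -> 5
  probe: -34 -> 34 -> 30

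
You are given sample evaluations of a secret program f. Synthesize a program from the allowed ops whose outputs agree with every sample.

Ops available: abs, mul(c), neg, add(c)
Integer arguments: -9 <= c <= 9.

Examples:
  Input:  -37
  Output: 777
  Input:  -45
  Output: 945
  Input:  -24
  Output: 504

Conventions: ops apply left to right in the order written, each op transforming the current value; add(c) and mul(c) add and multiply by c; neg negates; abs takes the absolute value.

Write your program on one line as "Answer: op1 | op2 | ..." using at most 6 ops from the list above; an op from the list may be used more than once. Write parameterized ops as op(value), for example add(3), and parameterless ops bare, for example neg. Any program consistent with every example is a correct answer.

abs | mul(-7) | abs | mul(-3) | neg

Check, running the answer program on each example:
  -37 -> 37 -> -259 -> 259 -> -777 -> 777
  -45 -> 45 -> -315 -> 315 -> -945 -> 945
  -24 -> 24 -> -168 -> 168 -> -504 -> 504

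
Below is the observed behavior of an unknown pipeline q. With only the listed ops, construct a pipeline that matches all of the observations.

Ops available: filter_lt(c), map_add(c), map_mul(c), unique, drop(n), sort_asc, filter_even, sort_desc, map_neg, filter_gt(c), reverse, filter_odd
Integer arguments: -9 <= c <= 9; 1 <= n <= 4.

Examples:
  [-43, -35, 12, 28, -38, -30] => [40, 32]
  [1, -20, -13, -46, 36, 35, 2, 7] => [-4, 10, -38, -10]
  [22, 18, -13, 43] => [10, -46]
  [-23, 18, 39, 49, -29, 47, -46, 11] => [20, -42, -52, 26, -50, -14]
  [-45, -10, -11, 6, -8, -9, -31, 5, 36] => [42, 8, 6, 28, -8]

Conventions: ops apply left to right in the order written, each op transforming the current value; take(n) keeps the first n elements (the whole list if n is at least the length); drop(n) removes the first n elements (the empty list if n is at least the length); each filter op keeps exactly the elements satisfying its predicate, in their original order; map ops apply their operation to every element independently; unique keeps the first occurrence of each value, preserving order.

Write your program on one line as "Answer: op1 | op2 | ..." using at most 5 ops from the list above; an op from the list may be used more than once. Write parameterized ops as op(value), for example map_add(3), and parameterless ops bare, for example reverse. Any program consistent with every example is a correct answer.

map_add(-5) | map_add(8) | filter_even | map_neg

Check, running the answer program on each example:
  [-43, -35, 12, 28, -38, -30] -> [-48, -40, 7, 23, -43, -35] -> [-40, -32, 15, 31, -35, -27] -> [-40, -32] -> [40, 32]
  [1, -20, -13, -46, 36, 35, 2, 7] -> [-4, -25, -18, -51, 31, 30, -3, 2] -> [4, -17, -10, -43, 39, 38, 5, 10] -> [4, -10, 38, 10] -> [-4, 10, -38, -10]
  [22, 18, -13, 43] -> [17, 13, -18, 38] -> [25, 21, -10, 46] -> [-10, 46] -> [10, -46]
  [-23, 18, 39, 49, -29, 47, -46, 11] -> [-28, 13, 34, 44, -34, 42, -51, 6] -> [-20, 21, 42, 52, -26, 50, -43, 14] -> [-20, 42, 52, -26, 50, 14] -> [20, -42, -52, 26, -50, -14]
  [-45, -10, -11, 6, -8, -9, -31, 5, 36] -> [-50, -15, -16, 1, -13, -14, -36, 0, 31] -> [-42, -7, -8, 9, -5, -6, -28, 8, 39] -> [-42, -8, -6, -28, 8] -> [42, 8, 6, 28, -8]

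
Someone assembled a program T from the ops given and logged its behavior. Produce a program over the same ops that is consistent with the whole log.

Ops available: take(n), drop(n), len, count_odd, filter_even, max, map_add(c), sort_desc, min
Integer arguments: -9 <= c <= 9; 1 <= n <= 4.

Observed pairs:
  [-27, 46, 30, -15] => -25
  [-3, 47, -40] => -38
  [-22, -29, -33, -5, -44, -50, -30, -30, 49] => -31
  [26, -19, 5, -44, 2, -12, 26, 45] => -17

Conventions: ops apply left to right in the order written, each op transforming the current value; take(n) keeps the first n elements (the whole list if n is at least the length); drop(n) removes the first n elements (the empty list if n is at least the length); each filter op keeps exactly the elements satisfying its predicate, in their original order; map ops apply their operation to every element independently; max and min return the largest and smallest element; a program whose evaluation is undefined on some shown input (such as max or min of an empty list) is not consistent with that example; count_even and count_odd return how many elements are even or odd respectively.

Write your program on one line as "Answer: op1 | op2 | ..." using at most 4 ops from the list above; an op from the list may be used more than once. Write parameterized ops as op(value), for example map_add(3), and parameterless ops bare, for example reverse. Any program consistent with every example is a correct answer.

take(3) | map_add(2) | sort_desc | min

Check, running the answer program on each example:
  [-27, 46, 30, -15] -> [-27, 46, 30] -> [-25, 48, 32] -> [48, 32, -25] -> -25
  [-3, 47, -40] -> [-3, 47, -40] -> [-1, 49, -38] -> [49, -1, -38] -> -38
  [-22, -29, -33, -5, -44, -50, -30, -30, 49] -> [-22, -29, -33] -> [-20, -27, -31] -> [-20, -27, -31] -> -31
  [26, -19, 5, -44, 2, -12, 26, 45] -> [26, -19, 5] -> [28, -17, 7] -> [28, 7, -17] -> -17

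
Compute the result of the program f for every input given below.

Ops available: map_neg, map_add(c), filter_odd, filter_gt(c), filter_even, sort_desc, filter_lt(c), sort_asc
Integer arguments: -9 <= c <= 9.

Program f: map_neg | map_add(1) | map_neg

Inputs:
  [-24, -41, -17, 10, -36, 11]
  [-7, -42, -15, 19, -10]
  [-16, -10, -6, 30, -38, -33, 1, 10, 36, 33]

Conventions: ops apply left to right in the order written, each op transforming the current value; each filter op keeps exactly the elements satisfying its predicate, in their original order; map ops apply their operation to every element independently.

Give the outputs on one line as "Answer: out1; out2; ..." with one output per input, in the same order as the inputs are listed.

Execution, op by op:
  [-24, -41, -17, 10, -36, 11] -> [24, 41, 17, -10, 36, -11] -> [25, 42, 18, -9, 37, -10] -> [-25, -42, -18, 9, -37, 10]
  [-7, -42, -15, 19, -10] -> [7, 42, 15, -19, 10] -> [8, 43, 16, -18, 11] -> [-8, -43, -16, 18, -11]
  [-16, -10, -6, 30, -38, -33, 1, 10, 36, 33] -> [16, 10, 6, -30, 38, 33, -1, -10, -36, -33] -> [17, 11, 7, -29, 39, 34, 0, -9, -35, -32] -> [-17, -11, -7, 29, -39, -34, 0, 9, 35, 32]

[-25, -42, -18, 9, -37, 10]; [-8, -43, -16, 18, -11]; [-17, -11, -7, 29, -39, -34, 0, 9, 35, 32]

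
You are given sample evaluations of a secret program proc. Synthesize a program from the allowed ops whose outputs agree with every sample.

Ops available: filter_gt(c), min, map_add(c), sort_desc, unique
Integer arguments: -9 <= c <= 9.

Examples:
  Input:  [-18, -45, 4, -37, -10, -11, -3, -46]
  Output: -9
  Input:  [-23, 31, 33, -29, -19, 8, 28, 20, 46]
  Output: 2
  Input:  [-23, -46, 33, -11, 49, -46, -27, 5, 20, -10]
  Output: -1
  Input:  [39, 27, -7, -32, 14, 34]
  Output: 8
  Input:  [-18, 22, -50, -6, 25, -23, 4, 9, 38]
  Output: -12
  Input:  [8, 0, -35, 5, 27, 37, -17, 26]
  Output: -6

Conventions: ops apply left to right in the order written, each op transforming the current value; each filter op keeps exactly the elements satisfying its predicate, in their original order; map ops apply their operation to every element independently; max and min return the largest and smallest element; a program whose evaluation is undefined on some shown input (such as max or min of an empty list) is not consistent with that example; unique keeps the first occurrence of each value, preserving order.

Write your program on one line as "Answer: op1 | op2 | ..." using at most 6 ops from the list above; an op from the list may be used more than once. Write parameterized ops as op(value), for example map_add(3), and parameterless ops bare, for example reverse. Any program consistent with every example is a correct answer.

filter_gt(-8) | filter_gt(-7) | map_add(2) | map_add(-8) | min

Check, running the answer program on each example:
  [-18, -45, 4, -37, -10, -11, -3, -46] -> [4, -3] -> [4, -3] -> [6, -1] -> [-2, -9] -> -9
  [-23, 31, 33, -29, -19, 8, 28, 20, 46] -> [31, 33, 8, 28, 20, 46] -> [31, 33, 8, 28, 20, 46] -> [33, 35, 10, 30, 22, 48] -> [25, 27, 2, 22, 14, 40] -> 2
  [-23, -46, 33, -11, 49, -46, -27, 5, 20, -10] -> [33, 49, 5, 20] -> [33, 49, 5, 20] -> [35, 51, 7, 22] -> [27, 43, -1, 14] -> -1
  [39, 27, -7, -32, 14, 34] -> [39, 27, -7, 14, 34] -> [39, 27, 14, 34] -> [41, 29, 16, 36] -> [33, 21, 8, 28] -> 8
  [-18, 22, -50, -6, 25, -23, 4, 9, 38] -> [22, -6, 25, 4, 9, 38] -> [22, -6, 25, 4, 9, 38] -> [24, -4, 27, 6, 11, 40] -> [16, -12, 19, -2, 3, 32] -> -12
  [8, 0, -35, 5, 27, 37, -17, 26] -> [8, 0, 5, 27, 37, 26] -> [8, 0, 5, 27, 37, 26] -> [10, 2, 7, 29, 39, 28] -> [2, -6, -1, 21, 31, 20] -> -6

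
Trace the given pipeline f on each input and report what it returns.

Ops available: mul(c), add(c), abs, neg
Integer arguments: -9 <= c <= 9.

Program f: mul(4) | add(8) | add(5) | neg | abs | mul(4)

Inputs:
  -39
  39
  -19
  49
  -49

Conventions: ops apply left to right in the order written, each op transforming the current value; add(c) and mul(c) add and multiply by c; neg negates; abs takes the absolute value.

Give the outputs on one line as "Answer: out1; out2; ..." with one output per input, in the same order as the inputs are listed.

Execution, op by op:
  -39 -> -156 -> -148 -> -143 -> 143 -> 143 -> 572
  39 -> 156 -> 164 -> 169 -> -169 -> 169 -> 676
  -19 -> -76 -> -68 -> -63 -> 63 -> 63 -> 252
  49 -> 196 -> 204 -> 209 -> -209 -> 209 -> 836
  -49 -> -196 -> -188 -> -183 -> 183 -> 183 -> 732

572; 676; 252; 836; 732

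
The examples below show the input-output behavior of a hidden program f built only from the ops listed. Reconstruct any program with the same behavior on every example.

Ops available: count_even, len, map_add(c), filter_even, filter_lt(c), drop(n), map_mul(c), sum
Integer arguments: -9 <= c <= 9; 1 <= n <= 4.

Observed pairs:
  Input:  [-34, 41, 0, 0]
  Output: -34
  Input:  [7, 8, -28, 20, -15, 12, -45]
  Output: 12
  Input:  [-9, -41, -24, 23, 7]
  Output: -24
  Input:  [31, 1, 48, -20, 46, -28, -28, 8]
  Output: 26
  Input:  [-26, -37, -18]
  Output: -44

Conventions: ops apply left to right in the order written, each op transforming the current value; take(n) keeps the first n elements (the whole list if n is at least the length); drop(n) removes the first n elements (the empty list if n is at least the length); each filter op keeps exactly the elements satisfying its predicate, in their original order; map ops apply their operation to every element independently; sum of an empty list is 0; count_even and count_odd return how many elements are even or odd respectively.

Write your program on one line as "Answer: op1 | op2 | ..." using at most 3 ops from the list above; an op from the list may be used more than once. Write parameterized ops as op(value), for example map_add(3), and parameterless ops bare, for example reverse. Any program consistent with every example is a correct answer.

filter_even | sum

Check, running the answer program on each example:
  [-34, 41, 0, 0] -> [-34, 0, 0] -> -34
  [7, 8, -28, 20, -15, 12, -45] -> [8, -28, 20, 12] -> 12
  [-9, -41, -24, 23, 7] -> [-24] -> -24
  [31, 1, 48, -20, 46, -28, -28, 8] -> [48, -20, 46, -28, -28, 8] -> 26
  [-26, -37, -18] -> [-26, -18] -> -44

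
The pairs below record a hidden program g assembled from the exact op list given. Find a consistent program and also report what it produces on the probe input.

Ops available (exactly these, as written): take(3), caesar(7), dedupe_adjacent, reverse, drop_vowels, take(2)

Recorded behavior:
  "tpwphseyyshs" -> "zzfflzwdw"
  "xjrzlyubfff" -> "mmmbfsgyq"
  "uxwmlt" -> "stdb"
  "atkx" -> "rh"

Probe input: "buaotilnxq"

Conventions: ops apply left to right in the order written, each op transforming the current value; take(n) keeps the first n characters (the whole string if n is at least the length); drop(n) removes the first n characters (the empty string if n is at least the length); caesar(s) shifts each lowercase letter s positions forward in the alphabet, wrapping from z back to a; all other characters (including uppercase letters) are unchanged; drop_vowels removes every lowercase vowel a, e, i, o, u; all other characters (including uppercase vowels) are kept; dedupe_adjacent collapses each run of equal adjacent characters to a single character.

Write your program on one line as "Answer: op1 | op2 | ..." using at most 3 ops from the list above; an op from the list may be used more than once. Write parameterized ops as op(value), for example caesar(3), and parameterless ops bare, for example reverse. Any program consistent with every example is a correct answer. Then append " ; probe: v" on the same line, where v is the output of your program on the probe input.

caesar(7) | drop_vowels | reverse ; probe: "xspvhb"

Check, running the answer program on each example:
  "tpwphseyyshs" -> "awdwozlffzoz" -> "wdwzlffzz" -> "zzfflzwdw"
  "xjrzlyubfff" -> "eqygsfbimmm" -> "qygsfbmmm" -> "mmmbfsgyq"
  "uxwmlt" -> "bedtsa" -> "bdts" -> "stdb"
  "atkx" -> "hare" -> "hr" -> "rh"
  probe: "buaotilnxq" -> "ibhvapsuex" -> "bhvpsx" -> "xspvhb"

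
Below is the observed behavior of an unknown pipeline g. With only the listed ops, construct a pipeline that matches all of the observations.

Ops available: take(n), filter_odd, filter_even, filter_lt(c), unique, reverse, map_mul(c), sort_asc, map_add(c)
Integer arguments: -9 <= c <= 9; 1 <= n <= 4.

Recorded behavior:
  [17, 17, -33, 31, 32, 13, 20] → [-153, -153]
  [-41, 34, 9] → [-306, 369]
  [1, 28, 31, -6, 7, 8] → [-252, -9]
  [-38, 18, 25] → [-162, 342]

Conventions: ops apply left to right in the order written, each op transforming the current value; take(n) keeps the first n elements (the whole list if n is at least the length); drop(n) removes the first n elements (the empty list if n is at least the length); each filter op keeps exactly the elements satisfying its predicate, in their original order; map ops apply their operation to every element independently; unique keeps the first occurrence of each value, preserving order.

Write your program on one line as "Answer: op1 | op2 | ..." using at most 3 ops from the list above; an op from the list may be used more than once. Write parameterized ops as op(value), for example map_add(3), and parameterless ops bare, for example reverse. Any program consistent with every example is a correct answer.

map_mul(-9) | take(2) | reverse

Check, running the answer program on each example:
  [17, 17, -33, 31, 32, 13, 20] -> [-153, -153, 297, -279, -288, -117, -180] -> [-153, -153] -> [-153, -153]
  [-41, 34, 9] -> [369, -306, -81] -> [369, -306] -> [-306, 369]
  [1, 28, 31, -6, 7, 8] -> [-9, -252, -279, 54, -63, -72] -> [-9, -252] -> [-252, -9]
  [-38, 18, 25] -> [342, -162, -225] -> [342, -162] -> [-162, 342]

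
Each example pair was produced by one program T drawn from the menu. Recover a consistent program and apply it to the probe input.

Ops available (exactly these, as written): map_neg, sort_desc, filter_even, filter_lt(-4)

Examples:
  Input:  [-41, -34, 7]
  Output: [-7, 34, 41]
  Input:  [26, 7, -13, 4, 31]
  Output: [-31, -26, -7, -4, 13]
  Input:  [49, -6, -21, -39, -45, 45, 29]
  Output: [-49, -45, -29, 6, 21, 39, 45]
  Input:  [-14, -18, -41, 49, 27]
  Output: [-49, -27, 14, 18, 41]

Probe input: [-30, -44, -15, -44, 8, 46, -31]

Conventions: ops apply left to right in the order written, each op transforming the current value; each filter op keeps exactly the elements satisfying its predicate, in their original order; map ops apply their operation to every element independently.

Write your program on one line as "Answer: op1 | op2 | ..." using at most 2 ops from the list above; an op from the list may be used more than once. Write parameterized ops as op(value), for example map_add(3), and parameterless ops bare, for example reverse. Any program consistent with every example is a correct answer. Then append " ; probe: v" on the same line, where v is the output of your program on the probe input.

sort_desc | map_neg ; probe: [-46, -8, 15, 30, 31, 44, 44]

Check, running the answer program on each example:
  [-41, -34, 7] -> [7, -34, -41] -> [-7, 34, 41]
  [26, 7, -13, 4, 31] -> [31, 26, 7, 4, -13] -> [-31, -26, -7, -4, 13]
  [49, -6, -21, -39, -45, 45, 29] -> [49, 45, 29, -6, -21, -39, -45] -> [-49, -45, -29, 6, 21, 39, 45]
  [-14, -18, -41, 49, 27] -> [49, 27, -14, -18, -41] -> [-49, -27, 14, 18, 41]
  probe: [-30, -44, -15, -44, 8, 46, -31] -> [46, 8, -15, -30, -31, -44, -44] -> [-46, -8, 15, 30, 31, 44, 44]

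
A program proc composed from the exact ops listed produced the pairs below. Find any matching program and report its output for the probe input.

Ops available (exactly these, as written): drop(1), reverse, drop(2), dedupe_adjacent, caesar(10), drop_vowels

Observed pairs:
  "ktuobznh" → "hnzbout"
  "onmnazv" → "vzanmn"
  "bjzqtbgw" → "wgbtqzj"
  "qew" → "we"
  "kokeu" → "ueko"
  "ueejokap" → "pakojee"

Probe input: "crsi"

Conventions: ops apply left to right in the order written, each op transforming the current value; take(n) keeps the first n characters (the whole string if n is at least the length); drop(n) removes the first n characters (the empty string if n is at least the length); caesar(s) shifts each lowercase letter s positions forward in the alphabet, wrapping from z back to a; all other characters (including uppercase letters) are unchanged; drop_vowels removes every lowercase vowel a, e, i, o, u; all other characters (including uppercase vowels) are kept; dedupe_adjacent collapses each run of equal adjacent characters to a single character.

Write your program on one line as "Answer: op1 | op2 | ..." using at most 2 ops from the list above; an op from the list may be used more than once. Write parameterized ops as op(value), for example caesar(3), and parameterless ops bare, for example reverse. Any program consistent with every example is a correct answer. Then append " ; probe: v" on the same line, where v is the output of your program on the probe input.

drop(1) | reverse ; probe: "isr"

Check, running the answer program on each example:
  "ktuobznh" -> "tuobznh" -> "hnzbout"
  "onmnazv" -> "nmnazv" -> "vzanmn"
  "bjzqtbgw" -> "jzqtbgw" -> "wgbtqzj"
  "qew" -> "ew" -> "we"
  "kokeu" -> "okeu" -> "ueko"
  "ueejokap" -> "eejokap" -> "pakojee"
  probe: "crsi" -> "rsi" -> "isr"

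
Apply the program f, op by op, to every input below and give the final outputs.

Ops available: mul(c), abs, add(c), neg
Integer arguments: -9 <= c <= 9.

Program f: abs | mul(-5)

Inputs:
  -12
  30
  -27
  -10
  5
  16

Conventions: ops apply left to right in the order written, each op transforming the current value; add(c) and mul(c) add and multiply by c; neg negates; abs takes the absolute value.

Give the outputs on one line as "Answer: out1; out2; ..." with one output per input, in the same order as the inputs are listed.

-60; -150; -135; -50; -25; -80

Execution, op by op:
  -12 -> 12 -> -60
  30 -> 30 -> -150
  -27 -> 27 -> -135
  -10 -> 10 -> -50
  5 -> 5 -> -25
  16 -> 16 -> -80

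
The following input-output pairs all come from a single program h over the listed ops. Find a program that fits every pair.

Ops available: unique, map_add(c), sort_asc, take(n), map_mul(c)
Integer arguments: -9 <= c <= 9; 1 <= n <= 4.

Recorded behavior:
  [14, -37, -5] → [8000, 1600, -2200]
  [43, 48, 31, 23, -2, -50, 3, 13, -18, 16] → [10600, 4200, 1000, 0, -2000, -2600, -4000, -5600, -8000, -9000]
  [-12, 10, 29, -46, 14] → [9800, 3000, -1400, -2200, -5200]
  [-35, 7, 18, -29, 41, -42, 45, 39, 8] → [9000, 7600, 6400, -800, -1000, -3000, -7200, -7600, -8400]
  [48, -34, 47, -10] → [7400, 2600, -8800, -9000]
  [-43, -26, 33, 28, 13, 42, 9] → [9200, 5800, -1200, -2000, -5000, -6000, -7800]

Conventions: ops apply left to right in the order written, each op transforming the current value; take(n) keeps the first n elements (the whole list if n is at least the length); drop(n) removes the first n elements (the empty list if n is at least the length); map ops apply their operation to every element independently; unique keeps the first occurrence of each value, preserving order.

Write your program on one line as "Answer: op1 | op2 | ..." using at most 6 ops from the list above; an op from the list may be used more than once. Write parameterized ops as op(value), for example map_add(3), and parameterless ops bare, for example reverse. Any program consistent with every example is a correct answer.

sort_asc | map_add(-3) | map_mul(-8) | map_mul(5) | map_mul(5)

Check, running the answer program on each example:
  [14, -37, -5] -> [-37, -5, 14] -> [-40, -8, 11] -> [320, 64, -88] -> [1600, 320, -440] -> [8000, 1600, -2200]
  [43, 48, 31, 23, -2, -50, 3, 13, -18, 16] -> [-50, -18, -2, 3, 13, 16, 23, 31, 43, 48] -> [-53, -21, -5, 0, 10, 13, 20, 28, 40, 45] -> [424, 168, 40, 0, -80, -104, -160, -224, -320, -360] -> [2120, 840, 200, 0, -400, -520, -800, -1120, -1600, -1800] -> [10600, 4200, 1000, 0, -2000, -2600, -4000, -5600, -8000, -9000]
  [-12, 10, 29, -46, 14] -> [-46, -12, 10, 14, 29] -> [-49, -15, 7, 11, 26] -> [392, 120, -56, -88, -208] -> [1960, 600, -280, -440, -1040] -> [9800, 3000, -1400, -2200, -5200]
  [-35, 7, 18, -29, 41, -42, 45, 39, 8] -> [-42, -35, -29, 7, 8, 18, 39, 41, 45] -> [-45, -38, -32, 4, 5, 15, 36, 38, 42] -> [360, 304, 256, -32, -40, -120, -288, -304, -336] -> [1800, 1520, 1280, -160, -200, -600, -1440, -1520, -1680] -> [9000, 7600, 6400, -800, -1000, -3000, -7200, -7600, -8400]
  [48, -34, 47, -10] -> [-34, -10, 47, 48] -> [-37, -13, 44, 45] -> [296, 104, -352, -360] -> [1480, 520, -1760, -1800] -> [7400, 2600, -8800, -9000]
  [-43, -26, 33, 28, 13, 42, 9] -> [-43, -26, 9, 13, 28, 33, 42] -> [-46, -29, 6, 10, 25, 30, 39] -> [368, 232, -48, -80, -200, -240, -312] -> [1840, 1160, -240, -400, -1000, -1200, -1560] -> [9200, 5800, -1200, -2000, -5000, -6000, -7800]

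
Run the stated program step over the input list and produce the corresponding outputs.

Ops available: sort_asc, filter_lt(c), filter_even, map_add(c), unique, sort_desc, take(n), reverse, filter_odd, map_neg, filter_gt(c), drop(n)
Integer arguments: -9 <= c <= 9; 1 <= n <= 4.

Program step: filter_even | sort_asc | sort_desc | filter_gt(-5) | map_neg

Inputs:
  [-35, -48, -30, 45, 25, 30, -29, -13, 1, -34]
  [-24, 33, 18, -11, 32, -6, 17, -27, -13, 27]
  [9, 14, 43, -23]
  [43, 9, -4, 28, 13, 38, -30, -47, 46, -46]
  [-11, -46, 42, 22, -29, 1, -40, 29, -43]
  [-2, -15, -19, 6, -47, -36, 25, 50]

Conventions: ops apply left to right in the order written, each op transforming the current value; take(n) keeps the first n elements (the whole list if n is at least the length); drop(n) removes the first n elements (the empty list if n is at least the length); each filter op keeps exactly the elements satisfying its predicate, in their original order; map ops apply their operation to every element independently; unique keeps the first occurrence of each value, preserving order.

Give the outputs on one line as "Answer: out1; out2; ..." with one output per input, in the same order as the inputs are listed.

[-30]; [-32, -18]; [-14]; [-46, -38, -28, 4]; [-42, -22]; [-50, -6, 2]

Execution, op by op:
  [-35, -48, -30, 45, 25, 30, -29, -13, 1, -34] -> [-48, -30, 30, -34] -> [-48, -34, -30, 30] -> [30, -30, -34, -48] -> [30] -> [-30]
  [-24, 33, 18, -11, 32, -6, 17, -27, -13, 27] -> [-24, 18, 32, -6] -> [-24, -6, 18, 32] -> [32, 18, -6, -24] -> [32, 18] -> [-32, -18]
  [9, 14, 43, -23] -> [14] -> [14] -> [14] -> [14] -> [-14]
  [43, 9, -4, 28, 13, 38, -30, -47, 46, -46] -> [-4, 28, 38, -30, 46, -46] -> [-46, -30, -4, 28, 38, 46] -> [46, 38, 28, -4, -30, -46] -> [46, 38, 28, -4] -> [-46, -38, -28, 4]
  [-11, -46, 42, 22, -29, 1, -40, 29, -43] -> [-46, 42, 22, -40] -> [-46, -40, 22, 42] -> [42, 22, -40, -46] -> [42, 22] -> [-42, -22]
  [-2, -15, -19, 6, -47, -36, 25, 50] -> [-2, 6, -36, 50] -> [-36, -2, 6, 50] -> [50, 6, -2, -36] -> [50, 6, -2] -> [-50, -6, 2]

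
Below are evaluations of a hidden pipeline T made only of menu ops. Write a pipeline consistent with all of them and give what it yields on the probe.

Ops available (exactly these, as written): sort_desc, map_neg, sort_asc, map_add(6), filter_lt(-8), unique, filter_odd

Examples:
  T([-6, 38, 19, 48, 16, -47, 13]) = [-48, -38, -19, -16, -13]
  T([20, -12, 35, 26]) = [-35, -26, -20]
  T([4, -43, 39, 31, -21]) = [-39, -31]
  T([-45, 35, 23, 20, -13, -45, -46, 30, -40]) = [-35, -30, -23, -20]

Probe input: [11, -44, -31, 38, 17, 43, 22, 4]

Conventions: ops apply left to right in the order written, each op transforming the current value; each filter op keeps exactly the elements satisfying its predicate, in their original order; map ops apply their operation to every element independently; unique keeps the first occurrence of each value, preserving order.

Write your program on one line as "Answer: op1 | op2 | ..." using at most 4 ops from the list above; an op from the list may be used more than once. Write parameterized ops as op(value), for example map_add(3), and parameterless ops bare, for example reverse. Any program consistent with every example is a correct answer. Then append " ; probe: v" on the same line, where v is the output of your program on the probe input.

sort_desc | map_neg | filter_lt(-8) ; probe: [-43, -38, -22, -17, -11]

Check, running the answer program on each example:
  [-6, 38, 19, 48, 16, -47, 13] -> [48, 38, 19, 16, 13, -6, -47] -> [-48, -38, -19, -16, -13, 6, 47] -> [-48, -38, -19, -16, -13]
  [20, -12, 35, 26] -> [35, 26, 20, -12] -> [-35, -26, -20, 12] -> [-35, -26, -20]
  [4, -43, 39, 31, -21] -> [39, 31, 4, -21, -43] -> [-39, -31, -4, 21, 43] -> [-39, -31]
  [-45, 35, 23, 20, -13, -45, -46, 30, -40] -> [35, 30, 23, 20, -13, -40, -45, -45, -46] -> [-35, -30, -23, -20, 13, 40, 45, 45, 46] -> [-35, -30, -23, -20]
  probe: [11, -44, -31, 38, 17, 43, 22, 4] -> [43, 38, 22, 17, 11, 4, -31, -44] -> [-43, -38, -22, -17, -11, -4, 31, 44] -> [-43, -38, -22, -17, -11]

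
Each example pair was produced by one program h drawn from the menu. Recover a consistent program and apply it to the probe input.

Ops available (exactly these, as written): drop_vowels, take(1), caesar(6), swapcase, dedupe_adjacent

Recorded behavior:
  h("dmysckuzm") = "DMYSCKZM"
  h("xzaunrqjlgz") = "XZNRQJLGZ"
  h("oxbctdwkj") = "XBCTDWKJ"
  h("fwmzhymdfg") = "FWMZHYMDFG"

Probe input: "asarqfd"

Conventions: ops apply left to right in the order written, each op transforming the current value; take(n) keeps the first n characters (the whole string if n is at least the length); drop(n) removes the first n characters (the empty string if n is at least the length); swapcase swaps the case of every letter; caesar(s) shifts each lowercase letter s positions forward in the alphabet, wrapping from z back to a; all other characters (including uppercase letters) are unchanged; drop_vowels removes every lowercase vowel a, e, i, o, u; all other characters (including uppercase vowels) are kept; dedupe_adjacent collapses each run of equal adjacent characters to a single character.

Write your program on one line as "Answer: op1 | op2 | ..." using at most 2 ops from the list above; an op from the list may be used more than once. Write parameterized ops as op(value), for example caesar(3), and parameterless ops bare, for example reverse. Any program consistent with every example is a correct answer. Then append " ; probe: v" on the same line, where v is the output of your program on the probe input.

drop_vowels | swapcase ; probe: "SRQFD"

Check, running the answer program on each example:
  "dmysckuzm" -> "dmysckzm" -> "DMYSCKZM"
  "xzaunrqjlgz" -> "xznrqjlgz" -> "XZNRQJLGZ"
  "oxbctdwkj" -> "xbctdwkj" -> "XBCTDWKJ"
  "fwmzhymdfg" -> "fwmzhymdfg" -> "FWMZHYMDFG"
  probe: "asarqfd" -> "srqfd" -> "SRQFD"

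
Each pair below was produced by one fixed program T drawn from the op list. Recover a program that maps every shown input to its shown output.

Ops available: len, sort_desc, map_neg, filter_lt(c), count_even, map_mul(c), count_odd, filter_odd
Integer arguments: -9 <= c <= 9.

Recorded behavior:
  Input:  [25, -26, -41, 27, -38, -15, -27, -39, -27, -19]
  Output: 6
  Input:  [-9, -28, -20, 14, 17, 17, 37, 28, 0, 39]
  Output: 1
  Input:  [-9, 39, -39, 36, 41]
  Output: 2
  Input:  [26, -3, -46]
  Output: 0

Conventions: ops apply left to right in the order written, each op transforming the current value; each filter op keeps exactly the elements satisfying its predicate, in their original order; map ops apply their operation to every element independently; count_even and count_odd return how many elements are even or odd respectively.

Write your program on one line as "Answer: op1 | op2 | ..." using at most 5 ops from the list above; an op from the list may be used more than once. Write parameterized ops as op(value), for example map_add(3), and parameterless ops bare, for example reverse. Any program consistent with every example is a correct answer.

filter_lt(-7) | filter_odd | sort_desc | count_odd

Check, running the answer program on each example:
  [25, -26, -41, 27, -38, -15, -27, -39, -27, -19] -> [-26, -41, -38, -15, -27, -39, -27, -19] -> [-41, -15, -27, -39, -27, -19] -> [-15, -19, -27, -27, -39, -41] -> 6
  [-9, -28, -20, 14, 17, 17, 37, 28, 0, 39] -> [-9, -28, -20] -> [-9] -> [-9] -> 1
  [-9, 39, -39, 36, 41] -> [-9, -39] -> [-9, -39] -> [-9, -39] -> 2
  [26, -3, -46] -> [-46] -> [] -> [] -> 0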